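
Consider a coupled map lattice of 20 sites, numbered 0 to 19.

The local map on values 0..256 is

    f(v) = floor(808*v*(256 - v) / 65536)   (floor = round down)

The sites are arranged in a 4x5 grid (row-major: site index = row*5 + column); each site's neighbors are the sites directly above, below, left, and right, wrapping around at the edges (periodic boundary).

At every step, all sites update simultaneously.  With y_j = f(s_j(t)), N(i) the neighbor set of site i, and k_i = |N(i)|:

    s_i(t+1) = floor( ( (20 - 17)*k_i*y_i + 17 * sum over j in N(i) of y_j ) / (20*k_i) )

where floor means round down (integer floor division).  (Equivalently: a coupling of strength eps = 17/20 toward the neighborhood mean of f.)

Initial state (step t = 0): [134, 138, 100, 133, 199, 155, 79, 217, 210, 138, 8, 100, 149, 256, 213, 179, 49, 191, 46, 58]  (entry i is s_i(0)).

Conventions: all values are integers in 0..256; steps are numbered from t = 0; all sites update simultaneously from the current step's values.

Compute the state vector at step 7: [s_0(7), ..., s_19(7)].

Answer: [146, 146, 145, 144, 144, 146, 146, 145, 144, 144, 145, 145, 144, 143, 144, 146, 146, 144, 143, 144]

Derivation:
t=0: [134, 138, 100, 133, 199, 155, 79, 217, 210, 138, 8, 100, 149, 256, 213, 179, 49, 191, 46, 58]
t=1: [179, 176, 168, 151, 178, 155, 172, 159, 125, 149, 145, 138, 124, 116, 94, 129, 170, 157, 123, 135]
t=2: [182, 176, 186, 189, 187, 186, 187, 190, 196, 189, 195, 190, 196, 197, 196, 189, 189, 191, 197, 191]
t=3: [162, 162, 159, 152, 157, 157, 160, 152, 151, 152, 152, 151, 149, 143, 148, 155, 158, 151, 150, 150]
t=4: [189, 188, 192, 193, 192, 191, 191, 192, 195, 193, 194, 192, 195, 196, 195, 191, 192, 193, 196, 194]
t=5: [153, 153, 151, 148, 150, 151, 153, 149, 147, 149, 150, 149, 148, 145, 147, 151, 152, 148, 146, 148]
t=6: [194, 194, 195, 196, 196, 195, 195, 195, 196, 196, 195, 195, 196, 197, 196, 195, 195, 196, 197, 196]
t=7: [146, 146, 145, 144, 144, 146, 146, 145, 144, 144, 145, 145, 144, 143, 144, 146, 146, 144, 143, 144]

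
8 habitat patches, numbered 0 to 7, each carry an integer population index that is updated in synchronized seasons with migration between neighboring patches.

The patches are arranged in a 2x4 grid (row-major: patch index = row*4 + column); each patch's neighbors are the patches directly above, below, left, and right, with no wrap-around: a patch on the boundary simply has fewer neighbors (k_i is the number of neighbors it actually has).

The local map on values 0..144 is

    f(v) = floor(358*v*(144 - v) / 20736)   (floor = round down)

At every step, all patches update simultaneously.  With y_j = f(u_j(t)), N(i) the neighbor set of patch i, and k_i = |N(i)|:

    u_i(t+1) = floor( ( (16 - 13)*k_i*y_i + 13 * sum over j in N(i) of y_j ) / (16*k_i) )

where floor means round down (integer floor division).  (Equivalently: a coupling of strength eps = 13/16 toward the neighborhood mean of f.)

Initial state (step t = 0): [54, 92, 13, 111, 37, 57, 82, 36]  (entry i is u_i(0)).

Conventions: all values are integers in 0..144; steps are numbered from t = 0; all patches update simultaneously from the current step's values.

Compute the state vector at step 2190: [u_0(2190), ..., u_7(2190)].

Simulating step by step:
t=0: [54, 92, 13, 111, 37, 57, 82, 36]
t=1: [76, 68, 68, 50, 81, 80, 65, 73]
t=2: [88, 88, 86, 87, 88, 88, 88, 85]
t=3: [85, 85, 85, 85, 85, 85, 85, 85]
t=4: [86, 86, 86, 86, 86, 86, 86, 86]
t=5: [86, 86, 86, 86, 86, 86, 86, 86]

Answer: [86, 86, 86, 86, 86, 86, 86, 86]
Key observation: The state at step 4, [86, 86, 86, 86, 86, 86, 86, 86], reappears at step 5: the system is in a cycle of period 1 from step 4 on.  Therefore the state at step 2190 equals the state at step 4 + ((2190 - 4) mod 1) = 4, which is [86, 86, 86, 86, 86, 86, 86, 86].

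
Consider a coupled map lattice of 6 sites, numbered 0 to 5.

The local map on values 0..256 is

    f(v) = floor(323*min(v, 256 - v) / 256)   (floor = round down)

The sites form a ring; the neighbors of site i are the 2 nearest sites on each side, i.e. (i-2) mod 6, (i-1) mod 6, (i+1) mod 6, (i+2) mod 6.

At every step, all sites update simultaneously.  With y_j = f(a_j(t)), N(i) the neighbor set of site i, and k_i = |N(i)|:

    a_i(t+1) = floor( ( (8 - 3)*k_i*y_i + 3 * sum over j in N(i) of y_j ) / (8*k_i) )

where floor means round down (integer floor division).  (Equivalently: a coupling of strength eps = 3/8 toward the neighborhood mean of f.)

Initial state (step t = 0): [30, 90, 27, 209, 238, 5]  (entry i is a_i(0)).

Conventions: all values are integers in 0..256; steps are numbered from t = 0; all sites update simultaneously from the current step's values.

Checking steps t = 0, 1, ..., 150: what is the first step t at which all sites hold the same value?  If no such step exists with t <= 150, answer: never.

Answer: 14
Key observation: Synchronization is absorbing here: once all sites are equal they stay equal, and step 14 is the first all-equal step.

Derivation:
t=0: [30, 90, 27, 209, 238, 5]  (not all equal)
t=1: [39, 83, 42, 53, 26, 25]  (not all equal)
t=2: [51, 83, 56, 61, 38, 42]  (not all equal)
t=3: [65, 89, 71, 73, 53, 59]  (not all equal)
t=4: [83, 101, 88, 89, 72, 79]  (not all equal)
t=5: [105, 119, 109, 110, 96, 102]  (not all equal)
t=6: [132, 143, 136, 136, 125, 130]  (not all equal)
t=7: [154, 146, 151, 151, 155, 155]  (not all equal)
t=8: [129, 134, 131, 131, 128, 128]  (not all equal)
t=9: [159, 155, 157, 157, 160, 159]  (not all equal)
t=10: [122, 125, 123, 123, 121, 122]  (not all equal)
t=11: [153, 155, 154, 154, 152, 153]  (not all equal)
t=12: [128, 127, 128, 128, 130, 128]  (not all equal)
t=13: [160, 160, 160, 160, 159, 160]  (not all equal)
t=14: [121, 121, 121, 121, 121, 121]  (all equal)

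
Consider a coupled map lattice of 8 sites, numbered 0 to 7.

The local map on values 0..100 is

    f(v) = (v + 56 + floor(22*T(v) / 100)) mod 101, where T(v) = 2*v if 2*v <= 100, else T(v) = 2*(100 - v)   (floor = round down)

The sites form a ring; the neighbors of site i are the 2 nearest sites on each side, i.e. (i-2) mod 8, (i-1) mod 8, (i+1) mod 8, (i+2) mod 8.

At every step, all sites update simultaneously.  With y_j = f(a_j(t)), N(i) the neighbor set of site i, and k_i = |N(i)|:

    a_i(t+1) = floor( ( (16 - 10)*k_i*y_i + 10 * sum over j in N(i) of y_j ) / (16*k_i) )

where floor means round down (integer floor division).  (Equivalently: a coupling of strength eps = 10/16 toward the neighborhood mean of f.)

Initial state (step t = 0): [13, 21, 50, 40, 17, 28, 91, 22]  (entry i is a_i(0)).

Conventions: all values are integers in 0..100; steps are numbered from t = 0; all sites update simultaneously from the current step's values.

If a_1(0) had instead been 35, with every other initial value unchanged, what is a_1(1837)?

Simulating step by step:
t=0: [13, 35, 50, 40, 17, 28, 91, 22]
t=1: [54, 33, 36, 37, 58, 71, 71, 67]
t=2: [23, 13, 13, 15, 25, 31, 35, 30]
t=3: [72, 80, 79, 82, 74, 80, 61, 79]
t=4: [39, 42, 42, 42, 40, 41, 38, 40]
t=5: [12, 13, 13, 14, 12, 12, 11, 12]
t=6: [73, 74, 74, 74, 73, 73, 72, 72]
t=7: [39, 39, 39, 39, 39, 39, 39, 39]
t=8: [11, 11, 11, 11, 11, 11, 11, 11]
t=9: [71, 71, 71, 71, 71, 71, 71, 71]
t=10: [38, 38, 38, 38, 38, 38, 38, 38]
t=11: [9, 9, 9, 9, 9, 9, 9, 9]
t=12: [68, 68, 68, 68, 68, 68, 68, 68]
t=13: [37, 37, 37, 37, 37, 37, 37, 37]
t=14: [8, 8, 8, 8, 8, 8, 8, 8]
t=15: [67, 67, 67, 67, 67, 67, 67, 67]
t=16: [36, 36, 36, 36, 36, 36, 36, 36]
t=17: [6, 6, 6, 6, 6, 6, 6, 6]
t=18: [64, 64, 64, 64, 64, 64, 64, 64]
t=19: [34, 34, 34, 34, 34, 34, 34, 34]
t=20: [3, 3, 3, 3, 3, 3, 3, 3]
t=21: [60, 60, 60, 60, 60, 60, 60, 60]
t=22: [32, 32, 32, 32, 32, 32, 32, 32]
t=23: [1, 1, 1, 1, 1, 1, 1, 1]
t=24: [57, 57, 57, 57, 57, 57, 57, 57]
t=25: [30, 30, 30, 30, 30, 30, 30, 30]
t=26: [99, 99, 99, 99, 99, 99, 99, 99]
t=27: [54, 54, 54, 54, 54, 54, 54, 54]
t=28: [29, 29, 29, 29, 29, 29, 29, 29]
t=29: [97, 97, 97, 97, 97, 97, 97, 97]
t=30: [53, 53, 53, 53, 53, 53, 53, 53]
t=31: [28, 28, 28, 28, 28, 28, 28, 28]
t=32: [96, 96, 96, 96, 96, 96, 96, 96]
t=33: [52, 52, 52, 52, 52, 52, 52, 52]
t=34: [28, 28, 28, 28, 28, 28, 28, 28]

Answer: a_1(1837) = 28
Key observation: The state at step 31, [28, 28, 28, 28, 28, 28, 28, 28], reappears at step 34: the system is in a cycle of period 3 from step 31 on.  Therefore the state at step 1837 equals the state at step 31 + ((1837 - 31) mod 3) = 31, which is [28, 28, 28, 28, 28, 28, 28, 28].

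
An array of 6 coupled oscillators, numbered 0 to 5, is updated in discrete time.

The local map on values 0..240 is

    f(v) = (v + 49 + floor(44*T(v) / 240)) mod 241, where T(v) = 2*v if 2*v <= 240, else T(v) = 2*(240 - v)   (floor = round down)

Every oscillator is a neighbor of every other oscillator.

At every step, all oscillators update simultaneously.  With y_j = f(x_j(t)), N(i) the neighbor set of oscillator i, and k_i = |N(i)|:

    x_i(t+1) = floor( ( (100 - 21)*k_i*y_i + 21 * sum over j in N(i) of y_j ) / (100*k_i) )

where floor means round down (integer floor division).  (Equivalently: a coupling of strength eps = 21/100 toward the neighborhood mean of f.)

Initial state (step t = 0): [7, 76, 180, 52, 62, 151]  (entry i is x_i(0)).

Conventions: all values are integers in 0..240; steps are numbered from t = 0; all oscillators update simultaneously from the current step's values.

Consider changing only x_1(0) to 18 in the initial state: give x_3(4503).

Simulating step by step:
t=0: [7, 18, 180, 52, 62, 151]
t=1: [69, 80, 33, 116, 125, 199]
t=2: [142, 153, 105, 190, 196, 51]
t=3: [202, 208, 177, 45, 48, 122]
t=4: [38, 41, 26, 103, 106, 180]
t=5: [103, 107, 91, 169, 172, 36]
t=6: [169, 173, 157, 30, 30, 101]
t=7: [27, 29, 202, 92, 92, 165]
t=8: [86, 88, 40, 153, 153, 22]
t=9: [165, 167, 118, 215, 215, 100]
t=10: [19, 20, 176, 43, 43, 157]
t=11: [80, 82, 30, 105, 105, 202]
t=12: [152, 154, 101, 177, 177, 51]
t=13: [207, 208, 172, 39, 39, 121]
t=14: [40, 40, 22, 96, 96, 179]
t=15: [104, 104, 86, 162, 162, 34]
t=16: [189, 189, 171, 225, 225, 118]
t=17: [24, 24, 16, 41, 41, 170]
t=18: [79, 79, 71, 97, 97, 20]
t=19: [154, 154, 146, 173, 173, 94]
t=20: [212, 212, 208, 40, 40, 169]
t=21: [34, 34, 32, 89, 89, 14]
t=22: [100, 100, 97, 156, 156, 79]
t=23: [187, 187, 184, 225, 225, 166]
t=24: [15, 15, 13, 33, 33, 5]
t=25: [70, 70, 68, 89, 89, 59]
t=26: [145, 145, 143, 164, 164, 134]
t=27: [228, 228, 227, 237, 237, 223]
t=28: [40, 40, 39, 44, 44, 38]
t=29: [103, 103, 102, 107, 107, 101]
t=30: [189, 189, 188, 193, 193, 187]
t=31: [15, 15, 15, 17, 17, 14]
t=32: [69, 69, 69, 71, 71, 68]
t=33: [143, 143, 143, 145, 145, 141]
t=34: [227, 227, 227, 227, 227, 226]
t=35: [39, 39, 39, 39, 39, 39]
t=36: [102, 102, 102, 102, 102, 102]
t=37: [188, 188, 188, 188, 188, 188]
t=38: [15, 15, 15, 15, 15, 15]
t=39: [69, 69, 69, 69, 69, 69]
t=40: [143, 143, 143, 143, 143, 143]
t=41: [227, 227, 227, 227, 227, 227]
t=42: [39, 39, 39, 39, 39, 39]

Answer: x_3(4503) = 188
Key observation: The state at step 35, [39, 39, 39, 39, 39, 39], reappears at step 42: the system is in a cycle of period 7 from step 35 on.  Therefore the state at step 4503 equals the state at step 35 + ((4503 - 35) mod 7) = 37, which is [188, 188, 188, 188, 188, 188].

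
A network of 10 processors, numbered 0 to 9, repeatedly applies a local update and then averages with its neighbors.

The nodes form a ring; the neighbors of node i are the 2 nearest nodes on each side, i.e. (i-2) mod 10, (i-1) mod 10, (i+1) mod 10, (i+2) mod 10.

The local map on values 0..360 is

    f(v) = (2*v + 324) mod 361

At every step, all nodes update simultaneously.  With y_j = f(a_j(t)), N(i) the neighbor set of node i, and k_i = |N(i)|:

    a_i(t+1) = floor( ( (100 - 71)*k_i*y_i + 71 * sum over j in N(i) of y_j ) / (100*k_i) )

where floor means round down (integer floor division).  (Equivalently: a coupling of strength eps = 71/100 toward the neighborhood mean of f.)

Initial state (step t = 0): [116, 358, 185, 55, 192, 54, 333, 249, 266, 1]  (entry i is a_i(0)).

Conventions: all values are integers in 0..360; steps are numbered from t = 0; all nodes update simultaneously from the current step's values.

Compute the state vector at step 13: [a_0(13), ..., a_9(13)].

Simulating step by step:
t=0: [116, 358, 185, 55, 192, 54, 333, 249, 266, 1]
t=1: [253, 256, 262, 210, 232, 160, 193, 170, 196, 227]
t=2: [146, 88, 91, 110, 157, 213, 279, 273, 247, 172]
t=3: [195, 198, 193, 157, 171, 144, 143, 147, 182, 202]
t=4: [287, 278, 330, 304, 288, 265, 274, 222, 248, 231]
t=5: [154, 172, 204, 190, 185, 141, 124, 92, 105, 103]
t=6: [195, 229, 225, 258, 240, 254, 220, 184, 191, 208]
t=7: [186, 113, 123, 88, 80, 133, 166, 187, 232, 198]
t=8: [243, 239, 200, 173, 190, 225, 219, 266, 254, 268]
t=9: [84, 118, 146, 174, 171, 161, 125, 99, 102, 113]
t=10: [181, 214, 241, 275, 277, 258, 224, 198, 171, 171]
t=11: [222, 162, 142, 112, 116, 161, 180, 242, 272, 269]
t=12: [158, 193, 198, 234, 241, 223, 220, 183, 147, 140]
t=13: [295, 270, 242, 169, 116, 107, 139, 200, 233, 285]

Answer: [295, 270, 242, 169, 116, 107, 139, 200, 233, 285]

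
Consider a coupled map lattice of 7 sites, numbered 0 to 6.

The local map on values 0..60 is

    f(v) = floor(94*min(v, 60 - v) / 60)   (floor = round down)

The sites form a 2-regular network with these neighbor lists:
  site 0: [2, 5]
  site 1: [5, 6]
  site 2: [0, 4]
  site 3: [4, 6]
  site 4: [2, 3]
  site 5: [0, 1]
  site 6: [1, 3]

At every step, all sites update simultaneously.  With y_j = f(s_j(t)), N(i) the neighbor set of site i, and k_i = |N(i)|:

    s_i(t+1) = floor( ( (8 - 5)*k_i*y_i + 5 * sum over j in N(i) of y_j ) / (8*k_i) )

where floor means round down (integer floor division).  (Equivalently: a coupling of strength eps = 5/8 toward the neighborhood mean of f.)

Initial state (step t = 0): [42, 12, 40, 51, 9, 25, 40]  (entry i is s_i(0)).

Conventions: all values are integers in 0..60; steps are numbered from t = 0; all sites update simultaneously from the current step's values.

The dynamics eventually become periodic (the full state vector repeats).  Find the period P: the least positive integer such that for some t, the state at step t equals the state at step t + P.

Simulating step by step:
t=0: [42, 12, 40, 51, 9, 25, 40]
t=1: [32, 28, 24, 19, 19, 29, 21]
t=2: [41, 40, 36, 29, 31, 43, 34]
t=3: [30, 32, 37, 43, 42, 28, 38]
t=4: [42, 40, 36, 29, 29, 44, 34]
t=5: [29, 31, 36, 43, 42, 27, 38]
t=6: [41, 40, 36, 29, 30, 43, 34]
t=7: [30, 32, 37, 44, 43, 28, 38]
t=8: [42, 40, 36, 28, 28, 44, 34]
t=9: [29, 31, 36, 42, 41, 27, 38]
t=10: [41, 40, 37, 30, 31, 43, 35]
t=11: [30, 31, 36, 43, 42, 28, 39]
t=12: [42, 40, 37, 28, 30, 44, 34]
t=13: [29, 31, 36, 43, 42, 27, 38]

Answer: 8
Key observation: The state at step 5, [29, 31, 36, 43, 42, 27, 38], reappears at step 13 — and no state repeats earlier — so the cycle the system enters has period 8.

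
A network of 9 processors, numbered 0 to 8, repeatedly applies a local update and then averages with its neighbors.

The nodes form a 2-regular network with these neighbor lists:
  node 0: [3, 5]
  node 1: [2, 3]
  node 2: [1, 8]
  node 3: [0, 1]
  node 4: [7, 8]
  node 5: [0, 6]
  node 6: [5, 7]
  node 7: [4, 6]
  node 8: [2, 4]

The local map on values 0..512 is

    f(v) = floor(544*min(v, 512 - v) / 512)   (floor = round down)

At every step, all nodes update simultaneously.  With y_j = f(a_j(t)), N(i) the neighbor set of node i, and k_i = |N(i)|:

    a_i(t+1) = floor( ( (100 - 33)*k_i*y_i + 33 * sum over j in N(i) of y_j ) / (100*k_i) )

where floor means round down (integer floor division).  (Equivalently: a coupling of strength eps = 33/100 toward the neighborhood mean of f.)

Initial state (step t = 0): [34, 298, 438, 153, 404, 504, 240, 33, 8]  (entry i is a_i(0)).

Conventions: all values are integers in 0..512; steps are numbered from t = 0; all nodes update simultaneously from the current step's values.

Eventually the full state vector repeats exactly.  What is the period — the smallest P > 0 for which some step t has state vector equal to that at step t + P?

Answer: 2
Key observation: The state at step 24, [265, 265, 264, 265, 264, 265, 264, 264, 264], reappears at step 26 — and no state repeats earlier — so the cycle the system enters has period 2.

Derivation:
t=0: [34, 298, 438, 153, 404, 504, 240, 33, 8]
t=1: [52, 191, 91, 151, 83, 53, 177, 84, 37]
t=2: [72, 177, 104, 149, 80, 77, 149, 105, 56]
t=3: [90, 170, 114, 149, 85, 92, 137, 114, 71]
t=4: [105, 166, 123, 151, 92, 104, 133, 119, 85]
t=5: [118, 165, 130, 154, 100, 115, 133, 123, 97]
t=6: [130, 166, 138, 158, 109, 125, 136, 127, 109]
t=7: [141, 169, 145, 163, 118, 134, 140, 132, 120]
t=8: [151, 173, 153, 170, 127, 144, 145, 138, 131]
t=9: [162, 179, 161, 177, 136, 154, 152, 145, 141]
t=10: [173, 186, 170, 185, 146, 164, 160, 153, 151]
t=11: [183, 194, 179, 194, 156, 174, 169, 162, 162]
t=12: [194, 203, 189, 204, 167, 184, 178, 172, 173]
t=13: [205, 212, 199, 214, 178, 195, 188, 182, 184]
t=14: [217, 223, 210, 225, 190, 207, 199, 193, 196]
t=15: [229, 234, 222, 237, 202, 219, 211, 205, 209]
t=16: [242, 246, 235, 249, 215, 232, 224, 217, 222]
t=17: [256, 259, 248, 262, 229, 246, 238, 230, 236]
t=18: [269, 266, 261, 266, 244, 261, 252, 245, 250]
t=19: [259, 261, 265, 260, 260, 264, 265, 260, 264]
t=20: [267, 265, 262, 267, 266, 263, 262, 266, 263]
t=21: [260, 262, 264, 260, 261, 263, 264, 261, 263]
t=22: [266, 265, 263, 266, 265, 264, 263, 265, 264]
t=23: [261, 262, 263, 261, 262, 262, 263, 262, 263]
t=24: [265, 265, 264, 265, 264, 265, 264, 264, 264]
t=25: [262, 262, 262, 262, 263, 262, 262, 263, 263]
t=26: [265, 265, 264, 265, 264, 265, 264, 264, 264]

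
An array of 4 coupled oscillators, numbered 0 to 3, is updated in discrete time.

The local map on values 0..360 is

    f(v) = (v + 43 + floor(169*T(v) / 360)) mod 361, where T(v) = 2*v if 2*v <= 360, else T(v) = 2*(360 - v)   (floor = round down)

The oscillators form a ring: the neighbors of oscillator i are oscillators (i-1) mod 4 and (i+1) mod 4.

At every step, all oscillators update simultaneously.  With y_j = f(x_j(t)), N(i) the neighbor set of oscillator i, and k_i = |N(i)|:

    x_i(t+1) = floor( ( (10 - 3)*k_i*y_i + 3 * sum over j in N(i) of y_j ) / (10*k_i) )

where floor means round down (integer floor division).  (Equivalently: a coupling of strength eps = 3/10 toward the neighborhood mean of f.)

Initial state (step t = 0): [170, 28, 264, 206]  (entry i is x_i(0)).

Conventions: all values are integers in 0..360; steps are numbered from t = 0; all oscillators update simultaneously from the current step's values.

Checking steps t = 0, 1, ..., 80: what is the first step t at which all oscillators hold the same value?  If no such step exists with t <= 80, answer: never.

Simulating step by step:
t=0: [170, 28, 264, 206]  (not all equal)
t=1: [27, 74, 44, 29]  (not all equal)
t=2: [109, 163, 132, 102]  (not all equal)
t=3: [267, 334, 298, 250]  (not all equal)
t=4: [36, 39, 37, 35]  (not all equal)
t=5: [112, 116, 114, 110]  (not all equal)
t=6: [260, 265, 263, 257]  (not all equal)
t=7: [35, 35, 35, 35]  (all equal)

Answer: 7
Key observation: Synchronization is absorbing here: once all oscillators are equal they stay equal, and step 7 is the first all-equal step.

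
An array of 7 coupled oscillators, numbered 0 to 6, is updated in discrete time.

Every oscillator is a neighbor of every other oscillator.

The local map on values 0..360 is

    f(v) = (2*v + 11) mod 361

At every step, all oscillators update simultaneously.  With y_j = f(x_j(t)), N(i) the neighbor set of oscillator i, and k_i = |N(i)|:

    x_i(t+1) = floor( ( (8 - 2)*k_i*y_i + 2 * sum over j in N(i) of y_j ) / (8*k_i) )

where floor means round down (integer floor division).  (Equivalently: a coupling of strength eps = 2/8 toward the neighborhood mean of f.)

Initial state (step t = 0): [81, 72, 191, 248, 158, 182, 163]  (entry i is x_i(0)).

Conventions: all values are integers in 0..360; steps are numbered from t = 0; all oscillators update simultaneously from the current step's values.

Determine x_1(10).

Simulating step by step:
t=0: [81, 72, 191, 248, 158, 182, 163]
t=1: [171, 159, 72, 152, 280, 59, 288]
t=2: [321, 304, 181, 294, 220, 162, 231]
t=3: [262, 238, 64, 224, 119, 293, 135]
t=4: [177, 143, 152, 123, 230, 221, 253]
t=5: [54, 261, 274, 233, 129, 116, 161]
t=6: [144, 182, 200, 142, 250, 232, 296]
t=7: [260, 58, 83, 257, 154, 129, 219]
t=8: [175, 144, 180, 170, 280, 245, 117]
t=9: [52, 264, 59, 300, 201, 151, 225]
t=10: [128, 173, 138, 224, 84, 269, 118]

Answer: x_1(10) = 173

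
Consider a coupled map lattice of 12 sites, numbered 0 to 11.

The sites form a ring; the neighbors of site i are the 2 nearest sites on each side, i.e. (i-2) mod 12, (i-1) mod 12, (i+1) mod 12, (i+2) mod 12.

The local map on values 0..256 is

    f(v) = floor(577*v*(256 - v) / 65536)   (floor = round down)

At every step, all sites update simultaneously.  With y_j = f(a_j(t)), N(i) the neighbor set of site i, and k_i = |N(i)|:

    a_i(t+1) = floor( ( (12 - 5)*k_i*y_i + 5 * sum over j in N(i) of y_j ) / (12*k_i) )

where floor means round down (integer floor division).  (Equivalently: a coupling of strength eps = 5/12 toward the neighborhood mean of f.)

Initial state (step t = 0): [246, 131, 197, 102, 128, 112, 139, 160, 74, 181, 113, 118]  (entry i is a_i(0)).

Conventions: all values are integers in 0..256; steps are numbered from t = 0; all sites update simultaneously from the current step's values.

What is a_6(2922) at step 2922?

Simulating step by step:
t=0: [246, 131, 197, 102, 128, 112, 139, 160, 74, 181, 113, 118]
t=1: [67, 126, 106, 135, 138, 140, 139, 133, 124, 125, 124, 127]
t=2: [124, 139, 137, 142, 142, 142, 143, 143, 143, 144, 140, 140]
t=3: [143, 142, 142, 142, 142, 142, 142, 141, 141, 141, 142, 142]
t=4: [142, 142, 142, 142, 142, 142, 142, 142, 142, 142, 142, 142]
t=5: [142, 142, 142, 142, 142, 142, 142, 142, 142, 142, 142, 142]

Answer: a_6(2922) = 142
Key observation: The state at step 4, [142, 142, 142, 142, 142, 142, 142, 142, 142, 142, 142, 142], reappears at step 5: the system is in a cycle of period 1 from step 4 on.  Therefore the state at step 2922 equals the state at step 4 + ((2922 - 4) mod 1) = 4, which is [142, 142, 142, 142, 142, 142, 142, 142, 142, 142, 142, 142].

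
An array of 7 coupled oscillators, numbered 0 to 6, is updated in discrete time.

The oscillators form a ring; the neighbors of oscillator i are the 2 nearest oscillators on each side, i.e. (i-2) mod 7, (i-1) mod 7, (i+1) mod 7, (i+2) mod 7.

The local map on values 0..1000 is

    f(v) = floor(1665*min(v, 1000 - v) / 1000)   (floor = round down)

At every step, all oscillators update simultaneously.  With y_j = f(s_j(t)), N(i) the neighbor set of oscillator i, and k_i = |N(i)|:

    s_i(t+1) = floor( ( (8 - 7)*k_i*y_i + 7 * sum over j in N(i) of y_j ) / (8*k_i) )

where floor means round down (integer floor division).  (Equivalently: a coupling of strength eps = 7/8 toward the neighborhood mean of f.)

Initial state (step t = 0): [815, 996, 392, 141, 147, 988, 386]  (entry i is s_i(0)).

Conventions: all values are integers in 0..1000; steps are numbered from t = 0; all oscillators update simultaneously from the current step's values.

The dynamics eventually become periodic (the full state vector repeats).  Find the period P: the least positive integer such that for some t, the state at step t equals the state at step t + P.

Answer: 11
Key observation: The state at step 16, [659, 659, 659, 659, 659, 659, 659], reappears at step 27 — and no state repeats earlier — so the cycle the system enters has period 11.

Derivation:
t=0: [815, 996, 392, 141, 147, 988, 386]
t=1: [327, 402, 254, 230, 368, 314, 206]
t=2: [495, 453, 535, 534, 441, 476, 556]
t=3: [772, 775, 772, 764, 765, 771, 771]
t=4: [378, 381, 383, 382, 384, 385, 381]
t=5: [635, 634, 634, 637, 637, 635, 635]
t=6: [607, 607, 606, 606, 606, 605, 606]
t=7: [655, 655, 655, 655, 656, 655, 655]
t=8: [574, 574, 573, 573, 573, 573, 573]
t=9: [709, 709, 709, 709, 710, 709, 709]
t=10: [484, 484, 483, 483, 483, 483, 483]
t=11: [804, 804, 804, 804, 804, 804, 804]
t=12: [326, 326, 326, 326, 326, 326, 326]
t=13: [542, 542, 542, 542, 542, 542, 542]
t=14: [762, 762, 762, 762, 762, 762, 762]
t=15: [396, 396, 396, 396, 396, 396, 396]
t=16: [659, 659, 659, 659, 659, 659, 659]
t=17: [567, 567, 567, 567, 567, 567, 567]
t=18: [720, 720, 720, 720, 720, 720, 720]
t=19: [466, 466, 466, 466, 466, 466, 466]
t=20: [775, 775, 775, 775, 775, 775, 775]
t=21: [374, 374, 374, 374, 374, 374, 374]
t=22: [622, 622, 622, 622, 622, 622, 622]
t=23: [629, 629, 629, 629, 629, 629, 629]
t=24: [617, 617, 617, 617, 617, 617, 617]
t=25: [637, 637, 637, 637, 637, 637, 637]
t=26: [604, 604, 604, 604, 604, 604, 604]
t=27: [659, 659, 659, 659, 659, 659, 659]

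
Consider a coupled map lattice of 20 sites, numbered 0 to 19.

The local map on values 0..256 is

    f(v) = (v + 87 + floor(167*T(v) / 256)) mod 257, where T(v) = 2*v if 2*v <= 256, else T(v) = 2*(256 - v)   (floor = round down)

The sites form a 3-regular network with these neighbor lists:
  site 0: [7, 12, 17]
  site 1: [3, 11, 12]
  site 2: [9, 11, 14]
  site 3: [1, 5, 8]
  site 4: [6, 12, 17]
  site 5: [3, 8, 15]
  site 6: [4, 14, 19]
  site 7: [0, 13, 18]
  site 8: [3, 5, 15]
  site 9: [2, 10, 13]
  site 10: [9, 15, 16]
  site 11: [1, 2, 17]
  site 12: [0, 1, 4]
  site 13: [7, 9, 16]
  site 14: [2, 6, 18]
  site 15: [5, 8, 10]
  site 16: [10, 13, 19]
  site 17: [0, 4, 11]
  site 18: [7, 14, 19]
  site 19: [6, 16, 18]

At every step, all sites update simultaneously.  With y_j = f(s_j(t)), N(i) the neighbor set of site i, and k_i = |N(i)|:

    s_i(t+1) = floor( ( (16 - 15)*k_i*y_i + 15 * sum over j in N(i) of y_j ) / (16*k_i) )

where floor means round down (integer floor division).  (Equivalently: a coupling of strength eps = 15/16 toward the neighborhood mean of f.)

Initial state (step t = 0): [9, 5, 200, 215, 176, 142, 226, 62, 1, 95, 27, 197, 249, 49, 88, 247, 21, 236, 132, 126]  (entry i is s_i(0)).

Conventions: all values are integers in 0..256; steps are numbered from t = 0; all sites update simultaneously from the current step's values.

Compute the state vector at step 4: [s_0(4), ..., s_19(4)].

Answer: [146, 106, 143, 98, 112, 96, 80, 65, 97, 82, 195, 95, 101, 229, 71, 99, 80, 102, 117, 124]

Derivation:
t=0: [9, 5, 200, 215, 176, 142, 226, 62, 1, 95, 27, 197, 249, 49, 88, 247, 21, 236, 132, 126]
t=1: [134, 96, 63, 102, 92, 93, 87, 148, 101, 143, 94, 98, 103, 141, 102, 117, 154, 105, 126, 117]
t=2: [87, 61, 89, 53, 55, 73, 66, 121, 68, 132, 107, 114, 71, 118, 123, 53, 90, 73, 95, 89]
t=3: [193, 186, 104, 239, 245, 222, 127, 62, 225, 73, 120, 167, 162, 90, 107, 192, 68, 120, 83, 103]
t=4: [146, 106, 143, 98, 112, 96, 80, 65, 97, 82, 195, 95, 101, 229, 71, 99, 80, 102, 117, 124]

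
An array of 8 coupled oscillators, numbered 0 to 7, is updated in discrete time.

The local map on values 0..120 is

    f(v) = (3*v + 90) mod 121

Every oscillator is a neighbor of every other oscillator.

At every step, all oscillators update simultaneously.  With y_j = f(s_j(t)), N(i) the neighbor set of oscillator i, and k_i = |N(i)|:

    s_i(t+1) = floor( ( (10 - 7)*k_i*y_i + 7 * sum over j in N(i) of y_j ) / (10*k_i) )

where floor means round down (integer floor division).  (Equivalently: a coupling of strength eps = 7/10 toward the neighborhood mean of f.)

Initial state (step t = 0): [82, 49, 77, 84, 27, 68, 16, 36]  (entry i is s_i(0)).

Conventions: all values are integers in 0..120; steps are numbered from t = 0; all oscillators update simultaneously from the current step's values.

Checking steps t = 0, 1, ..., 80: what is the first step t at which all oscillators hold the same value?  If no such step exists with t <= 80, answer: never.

Simulating step by step:
t=0: [82, 49, 77, 84, 27, 68, 16, 36]  (not all equal)
t=1: [77, 81, 74, 78, 68, 68, 61, 73]  (not all equal)
t=2: [68, 70, 66, 68, 62, 62, 58, 65]  (not all equal)
t=3: [44, 45, 43, 44, 40, 40, 38, 42]  (not all equal)
t=4: [96, 96, 95, 96, 93, 93, 92, 95]  (not all equal)
t=5: [11, 11, 10, 11, 9, 9, 9, 10]  (not all equal)
t=6: [60, 60, 83, 60, 83, 83, 83, 83]  (not all equal)
t=7: [62, 62, 76, 62, 76, 76, 76, 76]  (not all equal)
t=8: [55, 55, 63, 55, 63, 63, 63, 63]  (not all equal)
t=9: [25, 25, 29, 25, 29, 29, 29, 29]  (not all equal)
t=10: [50, 50, 52, 50, 52, 52, 52, 52]  (not all equal)
t=11: [61, 61, 38, 61, 38, 38, 38, 38]  (not all equal)
t=12: [57, 57, 67, 57, 67, 67, 67, 67]  (not all equal)
t=13: [34, 34, 40, 34, 40, 40, 40, 40]  (not all equal)
t=14: [80, 80, 83, 80, 83, 83, 83, 83]  (not all equal)
t=15: [92, 92, 94, 92, 94, 94, 94, 94]  (not all equal)
t=16: [6, 6, 7, 6, 7, 7, 7, 7]  (not all equal)
t=17: [109, 109, 110, 109, 110, 110, 110, 110]  (not all equal)
t=18: [55, 55, 56, 55, 56, 56, 56, 56]  (not all equal)
t=19: [14, 14, 15, 14, 15, 15, 15, 15]  (not all equal)
t=20: [12, 12, 13, 12, 13, 13, 13, 13]  (not all equal)
t=21: [6, 6, 7, 6, 7, 7, 7, 7]  (not all equal)

Answer: never
Key observation: The state at step 16 reappears at step 21 — the system is in a cycle of period 5 from step 16 on.  No step 0..21 is synchronized, and the cycle repeats forever, so no step up to 80 (or ever) has all oscillators equal.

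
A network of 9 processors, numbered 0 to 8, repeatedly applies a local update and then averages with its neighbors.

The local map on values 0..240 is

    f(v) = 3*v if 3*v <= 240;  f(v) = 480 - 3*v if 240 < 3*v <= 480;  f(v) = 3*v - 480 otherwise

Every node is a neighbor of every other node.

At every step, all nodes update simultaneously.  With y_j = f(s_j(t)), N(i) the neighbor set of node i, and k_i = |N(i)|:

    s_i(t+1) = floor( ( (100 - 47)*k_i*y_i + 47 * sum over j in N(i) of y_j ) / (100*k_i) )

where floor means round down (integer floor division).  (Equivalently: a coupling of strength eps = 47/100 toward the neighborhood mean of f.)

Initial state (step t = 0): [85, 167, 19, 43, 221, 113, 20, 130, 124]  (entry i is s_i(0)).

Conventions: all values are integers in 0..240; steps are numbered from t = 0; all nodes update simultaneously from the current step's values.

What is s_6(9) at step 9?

Answer: s_6(9) = 31

Derivation:
t=0: [85, 167, 19, 43, 221, 113, 20, 130, 124]
t=1: [165, 69, 86, 120, 145, 126, 87, 101, 110]
t=2: [80, 171, 178, 130, 95, 121, 177, 157, 144]
t=3: [162, 64, 74, 91, 141, 104, 73, 53, 71]
t=4: [87, 175, 189, 182, 111, 163, 187, 159, 185]
t=5: [146, 64, 84, 74, 112, 47, 81, 44, 78]
t=6: [112, 182, 199, 196, 160, 158, 204, 154, 202]
t=7: [109, 73, 97, 93, 42, 44, 104, 50, 101]
t=8: [161, 192, 178, 183, 148, 151, 168, 159, 172]
t=9: [21, 65, 45, 52, 37, 33, 31, 21, 37]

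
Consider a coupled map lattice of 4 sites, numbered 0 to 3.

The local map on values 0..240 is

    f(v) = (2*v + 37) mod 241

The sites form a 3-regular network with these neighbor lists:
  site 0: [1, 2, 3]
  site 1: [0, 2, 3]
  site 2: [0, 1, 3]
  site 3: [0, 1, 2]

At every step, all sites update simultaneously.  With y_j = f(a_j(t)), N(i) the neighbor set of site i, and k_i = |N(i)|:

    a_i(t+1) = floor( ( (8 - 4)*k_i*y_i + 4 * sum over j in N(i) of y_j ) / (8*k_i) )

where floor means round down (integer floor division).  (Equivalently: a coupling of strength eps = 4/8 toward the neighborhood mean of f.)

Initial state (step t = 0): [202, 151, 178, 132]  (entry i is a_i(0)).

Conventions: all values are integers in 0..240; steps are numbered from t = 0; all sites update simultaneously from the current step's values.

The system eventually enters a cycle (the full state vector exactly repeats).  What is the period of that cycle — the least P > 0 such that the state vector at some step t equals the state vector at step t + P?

Simulating step by step:
t=0: [202, 151, 178, 132]
t=1: [151, 117, 135, 105]
t=2: [66, 43, 55, 35]
t=3: [147, 132, 140, 126]
t=4: [75, 65, 71, 61]
t=5: [177, 171, 175, 168]
t=6: [144, 140, 143, 138]
t=7: [80, 77, 79, 76]
t=8: [194, 192, 193, 191]
t=9: [182, 180, 181, 180]
t=10: [158, 157, 157, 157]
t=11: [111, 110, 110, 110]
t=12: [17, 16, 16, 16]
t=13: [70, 69, 69, 69]
t=14: [176, 175, 175, 175]
t=15: [147, 146, 146, 146]
t=16: [89, 88, 88, 88]
t=17: [214, 213, 213, 213]
t=18: [223, 222, 222, 222]
t=19: [120, 200, 200, 200]
t=20: [116, 169, 169, 169]
t=21: [81, 116, 116, 116]
t=22: [113, 56, 56, 56]
t=23: [85, 127, 127, 127]
t=24: [128, 76, 76, 76]
t=25: [120, 166, 166, 166]
t=26: [82, 112, 112, 112]
t=27: [110, 50, 50, 50]
t=28: [76, 116, 116, 116]
t=29: [108, 54, 54, 54]
t=30: [78, 122, 122, 122]
t=31: [116, 65, 65, 65]
t=32: [97, 143, 143, 143]
t=33: [156, 106, 106, 106]
t=34: [58, 24, 24, 24]
t=35: [119, 96, 96, 96]
t=36: [131, 196, 196, 196]
t=37: [123, 166, 166, 166]
t=38: [85, 113, 113, 113]
t=39: [114, 52, 52, 52]
t=40: [82, 121, 121, 121]
t=41: [119, 65, 65, 65]
t=42: [100, 144, 144, 144]
t=43: [160, 109, 109, 109]
t=44: [65, 31, 31, 31]
t=45: [133, 110, 110, 110]
t=46: [39, 23, 23, 23]
t=47: [99, 88, 88, 88]
t=48: [224, 216, 216, 216]
t=49: [115, 190, 190, 190]
t=50: [101, 151, 151, 151]
t=51: [168, 121, 121, 121]
t=52: [85, 53, 53, 53]
t=53: [175, 153, 153, 153]
t=54: [124, 109, 109, 109]
t=55: [29, 19, 19, 19]
t=56: [85, 78, 78, 78]
t=57: [200, 195, 195, 195]
t=58: [191, 187, 187, 187]
t=59: [174, 171, 171, 171]
t=60: [141, 139, 139, 139]
t=61: [76, 74, 74, 74]
t=62: [187, 185, 185, 185]
t=63: [168, 166, 166, 166]
t=64: [130, 128, 128, 128]
t=65: [54, 52, 52, 52]
t=66: [143, 141, 141, 141]
t=67: [80, 78, 78, 78]
t=68: [195, 193, 193, 193]
t=69: [184, 182, 182, 182]
t=70: [162, 160, 160, 160]
t=71: [118, 116, 116, 116]
t=72: [30, 28, 28, 28]
t=73: [95, 93, 93, 93]
t=74: [225, 223, 223, 223]
t=75: [3, 1, 1, 1]
t=76: [41, 39, 39, 39]
t=77: [117, 115, 115, 115]
t=78: [28, 26, 26, 26]
t=79: [91, 89, 89, 89]
t=80: [217, 215, 215, 215]
t=81: [228, 226, 226, 226]
t=82: [9, 7, 7, 7]
t=83: [53, 51, 51, 51]
t=84: [141, 139, 139, 139]

Answer: 24
Key observation: The state at step 60, [141, 139, 139, 139], reappears at step 84 — and no state repeats earlier — so the cycle the system enters has period 24.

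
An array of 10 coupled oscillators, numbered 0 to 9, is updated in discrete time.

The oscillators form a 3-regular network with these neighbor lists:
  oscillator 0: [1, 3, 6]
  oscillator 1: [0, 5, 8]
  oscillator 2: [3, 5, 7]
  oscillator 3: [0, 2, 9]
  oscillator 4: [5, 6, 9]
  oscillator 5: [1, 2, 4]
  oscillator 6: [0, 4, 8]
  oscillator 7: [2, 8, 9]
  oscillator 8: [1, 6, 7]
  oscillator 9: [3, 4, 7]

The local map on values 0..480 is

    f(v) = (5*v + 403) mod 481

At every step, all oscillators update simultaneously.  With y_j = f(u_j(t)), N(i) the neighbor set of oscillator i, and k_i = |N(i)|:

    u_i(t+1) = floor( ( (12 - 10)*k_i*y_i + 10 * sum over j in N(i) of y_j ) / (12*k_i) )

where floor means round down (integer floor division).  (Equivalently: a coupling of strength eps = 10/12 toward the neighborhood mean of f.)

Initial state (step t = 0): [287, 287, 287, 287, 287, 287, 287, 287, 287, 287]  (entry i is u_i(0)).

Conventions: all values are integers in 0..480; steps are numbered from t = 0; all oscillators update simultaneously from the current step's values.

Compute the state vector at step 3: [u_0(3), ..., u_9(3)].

Simulating step by step:
t=0: [287, 287, 287, 287, 287, 287, 287, 287, 287, 287]
t=1: [395, 395, 395, 395, 395, 395, 395, 395, 395, 395]
t=2: [454, 454, 454, 454, 454, 454, 454, 454, 454, 454]
t=3: [268, 268, 268, 268, 268, 268, 268, 268, 268, 268]

Answer: [268, 268, 268, 268, 268, 268, 268, 268, 268, 268]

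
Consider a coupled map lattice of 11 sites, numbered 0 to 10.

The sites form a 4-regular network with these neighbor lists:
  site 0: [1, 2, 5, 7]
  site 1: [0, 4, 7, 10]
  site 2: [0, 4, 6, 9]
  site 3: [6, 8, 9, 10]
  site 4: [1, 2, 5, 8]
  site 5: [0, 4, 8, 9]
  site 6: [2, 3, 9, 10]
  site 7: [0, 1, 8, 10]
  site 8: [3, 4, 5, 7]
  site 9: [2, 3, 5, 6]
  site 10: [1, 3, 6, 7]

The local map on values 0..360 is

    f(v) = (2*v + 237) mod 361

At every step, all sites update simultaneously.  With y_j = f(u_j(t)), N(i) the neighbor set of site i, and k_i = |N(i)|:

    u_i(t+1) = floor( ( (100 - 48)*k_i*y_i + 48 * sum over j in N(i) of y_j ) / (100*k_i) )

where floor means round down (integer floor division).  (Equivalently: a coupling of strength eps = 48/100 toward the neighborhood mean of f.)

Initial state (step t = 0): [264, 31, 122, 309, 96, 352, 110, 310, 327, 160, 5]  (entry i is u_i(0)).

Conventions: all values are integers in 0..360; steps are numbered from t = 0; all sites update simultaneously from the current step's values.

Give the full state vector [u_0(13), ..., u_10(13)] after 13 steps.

Answer: [82, 99, 117, 282, 258, 256, 190, 112, 284, 249, 178]

Derivation:
t=0: [264, 31, 122, 309, 96, 352, 110, 310, 327, 160, 5]
t=1: [115, 214, 110, 154, 132, 171, 133, 161, 154, 170, 208]
t=2: [153, 246, 122, 195, 169, 190, 168, 209, 184, 189, 251]
t=3: [175, 88, 165, 225, 186, 240, 189, 206, 250, 234, 102]
t=4: [225, 128, 235, 252, 204, 285, 246, 194, 153, 315, 152]
t=5: [268, 195, 271, 71, 237, 156, 86, 235, 172, 130, 144]
t=6: [129, 247, 99, 77, 269, 188, 69, 264, 222, 108, 166]
t=7: [115, 57, 73, 91, 106, 202, 55, 102, 211, 92, 119]
t=8: [143, 229, 83, 128, 159, 211, 210, 145, 215, 116, 159]
t=9: [185, 259, 113, 177, 218, 247, 211, 205, 253, 148, 212]
t=10: [179, 154, 176, 214, 182, 94, 251, 220, 111, 166, 257]
t=11: [216, 193, 202, 200, 193, 126, 101, 229, 161, 181, 113]
t=12: [280, 256, 251, 217, 240, 187, 148, 278, 222, 215, 167]
t=13: [82, 99, 117, 282, 258, 256, 190, 112, 284, 249, 178]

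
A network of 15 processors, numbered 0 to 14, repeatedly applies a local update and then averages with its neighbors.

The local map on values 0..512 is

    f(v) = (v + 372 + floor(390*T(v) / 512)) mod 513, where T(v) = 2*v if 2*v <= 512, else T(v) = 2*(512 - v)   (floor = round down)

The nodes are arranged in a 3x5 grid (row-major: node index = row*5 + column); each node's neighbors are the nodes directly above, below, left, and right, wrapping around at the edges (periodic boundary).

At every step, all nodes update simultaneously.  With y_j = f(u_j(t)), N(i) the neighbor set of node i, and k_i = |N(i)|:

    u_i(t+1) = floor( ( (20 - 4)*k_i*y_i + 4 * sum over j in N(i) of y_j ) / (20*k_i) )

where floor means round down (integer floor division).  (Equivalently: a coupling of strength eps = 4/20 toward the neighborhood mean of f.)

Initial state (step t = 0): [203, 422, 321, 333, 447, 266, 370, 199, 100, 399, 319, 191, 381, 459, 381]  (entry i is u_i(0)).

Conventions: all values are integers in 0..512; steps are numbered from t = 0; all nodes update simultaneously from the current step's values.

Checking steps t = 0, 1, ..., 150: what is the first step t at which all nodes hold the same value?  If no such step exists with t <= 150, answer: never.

Simulating step by step:
t=0: [203, 422, 321, 333, 447, 266, 370, 199, 100, 399, 319, 191, 381, 459, 381]  (not all equal)
t=1: [386, 415, 460, 440, 409, 485, 436, 362, 171, 416, 460, 360, 429, 391, 436]  (not all equal)
t=2: [430, 421, 403, 403, 422, 391, 413, 434, 317, 412, 402, 442, 417, 423, 411]  (not all equal)
t=3: [415, 417, 426, 429, 418, 431, 421, 415, 462, 425, 426, 410, 419, 420, 422]  (not all equal)
t=4: [420, 419, 416, 413, 419, 413, 418, 419, 401, 415, 416, 422, 419, 417, 417]  (not all equal)
t=5: [419, 419, 420, 422, 419, 421, 419, 419, 427, 421, 420, 418, 419, 420, 420]  (not all equal)
t=6: [418, 419, 418, 418, 418, 418, 419, 418, 415, 417, 419, 419, 419, 418, 418]  (not all equal)
t=7: [419, 419, 419, 420, 420, 419, 419, 419, 420, 420, 419, 419, 419, 420, 419]  (not all equal)
t=8: [419, 419, 419, 419, 419, 419, 419, 419, 419, 419, 419, 419, 419, 419, 419]  (all equal)

Answer: 8
Key observation: Synchronization is absorbing here: once all nodes are equal they stay equal, and step 8 is the first all-equal step.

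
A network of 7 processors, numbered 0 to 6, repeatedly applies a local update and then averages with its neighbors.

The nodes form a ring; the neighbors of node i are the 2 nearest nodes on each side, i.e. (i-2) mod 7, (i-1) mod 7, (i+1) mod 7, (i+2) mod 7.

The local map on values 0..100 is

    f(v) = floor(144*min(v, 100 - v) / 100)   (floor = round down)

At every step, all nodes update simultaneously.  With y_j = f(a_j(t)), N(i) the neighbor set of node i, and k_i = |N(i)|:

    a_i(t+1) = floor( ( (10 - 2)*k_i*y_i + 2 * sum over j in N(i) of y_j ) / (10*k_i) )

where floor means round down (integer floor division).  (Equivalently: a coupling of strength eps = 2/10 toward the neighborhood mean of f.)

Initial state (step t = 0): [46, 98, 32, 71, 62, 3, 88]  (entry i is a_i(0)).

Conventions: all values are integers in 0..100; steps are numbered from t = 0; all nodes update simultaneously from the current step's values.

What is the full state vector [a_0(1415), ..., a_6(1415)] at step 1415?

Answer: [66, 70, 66, 66, 63, 63, 66]
Key observation: The state at step 30, [46, 50, 46, 46, 44, 44, 46], reappears at step 34: the system is in a cycle of period 4 from step 30 on.  Therefore the state at step 1415 equals the state at step 30 + ((1415 - 30) mod 4) = 31, which is [66, 70, 66, 66, 63, 63, 66].

Derivation:
t=0: [46, 98, 32, 71, 62, 3, 88]
t=1: [56, 10, 44, 38, 48, 12, 19]
t=2: [56, 21, 60, 51, 63, 24, 29]
t=3: [58, 35, 56, 64, 52, 38, 41]
t=4: [59, 51, 61, 52, 66, 55, 58]
t=5: [59, 68, 57, 67, 50, 63, 60]
t=6: [58, 48, 60, 49, 68, 54, 57]
t=7: [60, 67, 57, 67, 49, 64, 60]
t=8: [56, 48, 59, 49, 66, 52, 56]
t=9: [63, 67, 59, 68, 51, 67, 62]
t=10: [52, 48, 58, 47, 66, 48, 54]
t=11: [68, 68, 60, 65, 51, 67, 65]
t=12: [46, 46, 56, 51, 66, 48, 50]
t=13: [66, 66, 62, 68, 52, 68, 70]
t=14: [47, 47, 53, 47, 64, 47, 44]
t=15: [66, 66, 66, 66, 54, 66, 63]
t=16: [48, 48, 48, 48, 62, 49, 52]
t=17: [69, 69, 68, 68, 57, 69, 68]
t=18: [44, 44, 46, 46, 57, 45, 46]
t=19: [63, 63, 65, 65, 61, 64, 65]
t=20: [52, 52, 50, 50, 54, 51, 50]
t=21: [69, 69, 71, 71, 67, 69, 71]
t=22: [43, 43, 41, 41, 45, 43, 41]
t=23: [60, 60, 59, 59, 63, 60, 59]
t=24: [57, 57, 58, 58, 54, 57, 58]
t=25: [60, 60, 60, 60, 64, 61, 60]
t=26: [56, 57, 56, 56, 52, 55, 56]
t=27: [62, 61, 63, 63, 67, 64, 63]
t=28: [53, 55, 52, 52, 48, 51, 52]
t=29: [67, 64, 68, 68, 69, 69, 68]
t=30: [46, 50, 46, 46, 44, 44, 46]
t=31: [66, 70, 66, 66, 63, 63, 66]
t=32: [48, 44, 48, 48, 52, 52, 48]
t=33: [68, 64, 68, 68, 69, 69, 68]
t=34: [46, 50, 46, 46, 44, 44, 46]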